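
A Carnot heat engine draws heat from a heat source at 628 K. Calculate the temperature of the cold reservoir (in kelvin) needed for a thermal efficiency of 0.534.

T_C ≈ 292.6 K

From η = 1 − T_C/T_H, T_C = T_H·(1 − η) = 628.00 × (1 − 0.534) = 292.6 K.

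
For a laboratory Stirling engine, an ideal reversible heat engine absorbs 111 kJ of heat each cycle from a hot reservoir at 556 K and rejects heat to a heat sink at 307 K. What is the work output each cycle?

Carnot efficiency: η = 1 − T_C/T_H = 1 − 307.00/556.00 = 0.4478.
W = η·Q_H = 0.4478 × 111 = 49.7 kJ.

W ≈ 49.7 kJ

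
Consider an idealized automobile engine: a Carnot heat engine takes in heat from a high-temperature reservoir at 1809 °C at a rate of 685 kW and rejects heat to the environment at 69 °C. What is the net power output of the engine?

T_H = 1809 °C → 1809 + 273.15 = 2082.15 K.
T_C = 69 °C → 69 + 273.15 = 342.15 K.
The Carnot efficiency is η = 1 − T_C/T_H = 1 − 342.15/2082.15 = 0.8357.
W = η·Q_H = 0.8357 × 685 = 572 kW.

Ẇ ≈ 572 kW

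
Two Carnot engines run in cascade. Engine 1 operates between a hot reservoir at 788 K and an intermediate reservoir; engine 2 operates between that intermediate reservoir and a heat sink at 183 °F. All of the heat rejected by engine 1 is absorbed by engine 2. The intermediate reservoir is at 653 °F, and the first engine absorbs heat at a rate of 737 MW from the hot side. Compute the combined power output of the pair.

T_C = 183 °F → (183 − 32) × 5/9 = 83.89 °C = 357.04 K.
Two reversible stages in series are equivalent to a single Carnot engine between T_H and T_C, so η_total = 1 − T_C/T_H = 1 − 357.04/788.00 = 0.5469.
W_total = η_total · Q_H = 0.5469 × 737 = 403 MW.

Ẇ_total ≈ 403 MW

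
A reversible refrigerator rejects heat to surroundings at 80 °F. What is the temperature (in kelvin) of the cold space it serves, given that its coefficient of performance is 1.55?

T_H = 80 °F → (80 − 32) × 5/9 = 26.67 °C = 299.82 K.
COP_R = T_C/(T_H − T_C) ⇒ T_C = T_H·COP_R/(1 + COP_R) = 299.82 × 1.55/(1 + 1.55) = 182.2 K.

T_C ≈ 182.2 K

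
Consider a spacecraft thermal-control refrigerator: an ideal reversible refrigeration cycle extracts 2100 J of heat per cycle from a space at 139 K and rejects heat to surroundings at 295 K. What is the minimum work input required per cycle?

W_in ≈ 2357 J

The reversible coefficient of performance is COP_R = T_C/(T_H − T_C) = 139.00/156.00 = 0.8910.
W = Q_C/COP_R = 2100/0.8910 = 2357 J.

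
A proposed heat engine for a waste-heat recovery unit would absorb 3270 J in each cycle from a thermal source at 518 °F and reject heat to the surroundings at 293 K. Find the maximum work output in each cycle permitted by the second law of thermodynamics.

T_H = 518 °F → (518 − 32) × 5/9 = 270.00 °C = 543.15 K.
By the Carnot theorem, η_max = 1 − T_C/T_H = 1 − 293.00/543.15 = 0.4606.
W_max = η_max · Q_H = 0.4606 × 3270 = 1506 J.

W_max ≈ 1506 J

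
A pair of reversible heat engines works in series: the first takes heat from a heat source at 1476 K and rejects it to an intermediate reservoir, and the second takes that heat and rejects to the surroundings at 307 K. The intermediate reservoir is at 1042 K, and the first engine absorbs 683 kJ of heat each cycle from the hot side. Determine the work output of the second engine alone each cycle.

W₂ ≈ 340 kJ

Heat entering the second stage: Q_m = Q_H·(T_m/T_H) = 683 × 1042.00/1476.00 = 482 kJ.
Second-stage efficiency η₂ = 1 − T_C/T_m = 1 − 307.00/1042.00 = 0.7054, so W₂ = η₂·Q_m = 340 kJ.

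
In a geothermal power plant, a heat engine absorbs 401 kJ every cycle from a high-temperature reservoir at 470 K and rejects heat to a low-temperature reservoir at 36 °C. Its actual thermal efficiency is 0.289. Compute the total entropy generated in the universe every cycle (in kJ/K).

ΔS_univ ≈ 0.0691 kJ/K

T_C = 36 °C → 36 + 273.15 = 309.15 K.
W = η·Q_H = 0.289 × 401 = 115.9 kJ, so Q_C = Q_H − W = 285.1 kJ.
Entropy balance on the reservoirs: −Q_H/T_H = -0.8532 kJ/K, +Q_C/T_C = 0.9222 kJ/K.
ΔS_univ = −Q_H/T_H + Q_C/T_C = 0.0691 kJ/K (> 0, since η = 0.289 < η_Carnot = 0.342).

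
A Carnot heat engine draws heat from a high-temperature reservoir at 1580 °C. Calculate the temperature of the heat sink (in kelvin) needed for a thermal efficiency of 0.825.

T_H = 1580 °C → 1580 + 273.15 = 1853.15 K.
From η = 1 − T_C/T_H, T_C = T_H·(1 − η) = 1853.15 × (1 − 0.825) = 324 K.

T_C ≈ 324 K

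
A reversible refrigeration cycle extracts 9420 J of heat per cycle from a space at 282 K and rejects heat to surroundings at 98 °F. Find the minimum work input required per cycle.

W_in ≈ 929 J

T_H = 98 °F → (98 − 32) × 5/9 = 36.67 °C = 309.82 K.
COP_R = T_C/(T_H − T_C) = 282.00/27.82 = 10.1378.
W = Q_C/COP_R = 9420/10.1378 = 929 J.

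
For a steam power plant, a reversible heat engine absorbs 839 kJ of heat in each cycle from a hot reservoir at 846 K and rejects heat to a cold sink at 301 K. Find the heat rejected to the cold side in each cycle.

Carnot efficiency: η = 1 − T_C/T_H = 1 − 301.00/846.00 = 0.6442.
For a reversible cycle Q_C/Q_H = T_C/T_H, so Q_C = 839 × 301.00/846.00 = 299 kJ.

Q_C ≈ 299 kJ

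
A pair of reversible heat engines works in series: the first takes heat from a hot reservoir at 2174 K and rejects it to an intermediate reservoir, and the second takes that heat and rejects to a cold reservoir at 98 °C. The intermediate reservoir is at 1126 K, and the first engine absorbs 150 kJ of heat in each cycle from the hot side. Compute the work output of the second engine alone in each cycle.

W₂ ≈ 52.08 kJ

T_C = 98 °C → 98 + 273.15 = 371.15 K.
Heat entering the second stage: Q_m = Q_H·(T_m/T_H) = 150 × 1126.00/2174.00 = 77.69 kJ.
Second-stage efficiency η₂ = 1 − T_C/T_m = 1 − 371.15/1126.00 = 0.6704, so W₂ = η₂·Q_m = 52.08 kJ.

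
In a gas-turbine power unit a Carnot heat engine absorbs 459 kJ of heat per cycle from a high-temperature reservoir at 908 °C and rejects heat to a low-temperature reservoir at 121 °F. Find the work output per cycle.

W ≈ 334 kJ

T_H = 908 °C → 908 + 273.15 = 1181.15 K.
T_C = 121 °F → (121 − 32) × 5/9 = 49.44 °C = 322.59 K.
The Carnot efficiency is η = 1 − T_C/T_H = 1 − 322.59/1181.15 = 0.7269.
W = η·Q_H = 0.7269 × 459 = 334 kJ.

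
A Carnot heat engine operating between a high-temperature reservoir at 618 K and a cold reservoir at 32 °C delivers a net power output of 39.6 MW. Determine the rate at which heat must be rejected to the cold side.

Q̇_C ≈ 38.6 MW

T_C = 32 °C → 32 + 273.15 = 305.15 K.
η_rev = 1 − T_C/T_H = 1 − 305.15/618.00 = 0.5062.
Since Q_C/Q_H = T_C/T_H and Q_H = W/η, Q_C = W·T_C/(T_H − T_C) = 39.6 × 305.15/312.85 = 38.6 MW.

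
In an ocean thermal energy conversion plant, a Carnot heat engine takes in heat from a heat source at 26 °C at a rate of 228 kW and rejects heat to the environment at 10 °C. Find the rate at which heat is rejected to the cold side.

Q̇_C ≈ 215.8 kW

T_H = 26 °C → 26 + 273.15 = 299.15 K.
T_C = 10 °C → 10 + 273.15 = 283.15 K.
η_rev = 1 − T_C/T_H = 1 − 283.15/299.15 = 0.0535.
For a reversible cycle Q_C/Q_H = T_C/T_H, so Q_C = 228 × 283.15/299.15 = 215.8 kW.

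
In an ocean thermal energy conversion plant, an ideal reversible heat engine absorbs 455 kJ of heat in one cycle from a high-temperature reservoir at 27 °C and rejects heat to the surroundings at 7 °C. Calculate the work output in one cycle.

W ≈ 30.32 kJ

T_H = 27 °C → 27 + 273.15 = 300.15 K.
T_C = 7 °C → 7 + 273.15 = 280.15 K.
Since the cycle is reversible, η = 1 − T_C/T_H = 1 − 280.15/300.15 = 0.0666.
W = η·Q_H = 0.0666 × 455 = 30.32 kJ.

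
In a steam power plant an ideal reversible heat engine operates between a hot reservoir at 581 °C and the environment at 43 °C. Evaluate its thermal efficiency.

T_H = 581 °C → 581 + 273.15 = 854.15 K.
T_C = 43 °C → 43 + 273.15 = 316.15 K.
For a reversible engine, η = 1 − T_C/T_H = 1 − 316.15/854.15 = 0.630.

η ≈ 0.630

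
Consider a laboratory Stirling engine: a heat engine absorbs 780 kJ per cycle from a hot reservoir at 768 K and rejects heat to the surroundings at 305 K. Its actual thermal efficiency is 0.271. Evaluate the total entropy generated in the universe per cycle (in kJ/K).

ΔS_univ ≈ 0.8487 kJ/K

W = η·Q_H = 0.271 × 780 = 211.4 kJ, so Q_C = Q_H − W = 568.6 kJ.
Entropy balance on the reservoirs: −Q_H/T_H = -1.016 kJ/K, +Q_C/T_C = 1.864 kJ/K.
ΔS_univ = −Q_H/T_H + Q_C/T_C = 0.8487 kJ/K (> 0, since η = 0.271 < η_Carnot = 0.603).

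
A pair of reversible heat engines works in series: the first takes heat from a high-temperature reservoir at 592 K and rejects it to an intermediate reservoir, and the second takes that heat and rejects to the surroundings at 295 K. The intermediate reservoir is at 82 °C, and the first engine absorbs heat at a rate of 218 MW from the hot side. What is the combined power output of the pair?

Two reversible stages in series are equivalent to a single Carnot engine between T_H and T_C, so η_total = 1 − T_C/T_H = 1 − 295.00/592.00 = 0.5017.
W_total = η_total · Q_H = 0.5017 × 218 = 109 MW.

Ẇ_total ≈ 109 MW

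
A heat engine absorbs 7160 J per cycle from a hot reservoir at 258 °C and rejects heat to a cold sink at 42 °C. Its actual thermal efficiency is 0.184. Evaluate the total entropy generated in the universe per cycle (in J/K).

T_H = 258 °C → 258 + 273.15 = 531.15 K.
T_C = 42 °C → 42 + 273.15 = 315.15 K.
W = η·Q_H = 0.184 × 7160 = 1317 J, so Q_C = Q_H − W = 5843 J.
Reservoir entropy changes: ΔS_H = −Q_H/T_H = −7160/531.15 = -13.48 J/K and ΔS_C = +Q_C/T_C = 5843/315.15 = 18.54 J/K.
ΔS_univ = −Q_H/T_H + Q_C/T_C = 5.059 J/K (> 0, since η = 0.184 < η_Carnot = 0.407).

ΔS_univ ≈ 5.059 J/K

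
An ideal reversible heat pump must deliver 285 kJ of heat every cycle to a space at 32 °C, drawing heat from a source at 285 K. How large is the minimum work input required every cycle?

W_in ≈ 18.8 kJ

T_H = 32 °C → 32 + 273.15 = 305.15 K.
COP_HP = T_H/(T_H − T_C) = 305.15/20.15 = 15.1439.
W = Q_H/COP_HP = 285/15.1439 = 18.8 kJ.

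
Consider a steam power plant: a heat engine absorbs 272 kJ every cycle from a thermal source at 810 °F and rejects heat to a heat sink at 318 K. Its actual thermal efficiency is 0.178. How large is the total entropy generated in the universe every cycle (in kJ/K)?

T_H = 810 °F → (810 − 32) × 5/9 = 432.22 °C = 705.37 K.
W = η·Q_H = 0.178 × 272 = 48.42 kJ, so Q_C = Q_H − W = 223.6 kJ.
Entropy balance on the reservoirs: −Q_H/T_H = -0.3856 kJ/K, +Q_C/T_C = 0.7031 kJ/K.
ΔS_univ = −Q_H/T_H + Q_C/T_C = 0.3175 kJ/K (> 0, since η = 0.178 < η_Carnot = 0.549).

ΔS_univ ≈ 0.3175 kJ/K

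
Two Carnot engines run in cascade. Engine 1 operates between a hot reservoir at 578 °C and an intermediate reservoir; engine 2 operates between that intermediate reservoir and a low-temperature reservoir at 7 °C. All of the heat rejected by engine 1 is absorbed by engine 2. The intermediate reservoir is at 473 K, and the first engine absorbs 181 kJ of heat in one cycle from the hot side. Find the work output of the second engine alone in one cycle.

W₂ ≈ 41.0 kJ

T_H = 578 °C → 578 + 273.15 = 851.15 K.
T_C = 7 °C → 7 + 273.15 = 280.15 K.
Heat entering the second stage: Q_m = Q_H·(T_m/T_H) = 181 × 473.00/851.15 = 101 kJ.
Second-stage efficiency η₂ = 1 − T_C/T_m = 1 − 280.15/473.00 = 0.4077, so W₂ = η₂·Q_m = 41.0 kJ.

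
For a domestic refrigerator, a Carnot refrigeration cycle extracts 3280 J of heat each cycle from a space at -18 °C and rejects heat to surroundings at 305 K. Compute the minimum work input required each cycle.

W_in ≈ 641 J

T_C = -18 °C → -18 + 273.15 = 255.15 K.
The reversible coefficient of performance is COP_R = T_C/(T_H − T_C) = 255.15/49.85 = 5.1184.
W = Q_C/COP_R = 3280/5.1184 = 641 J.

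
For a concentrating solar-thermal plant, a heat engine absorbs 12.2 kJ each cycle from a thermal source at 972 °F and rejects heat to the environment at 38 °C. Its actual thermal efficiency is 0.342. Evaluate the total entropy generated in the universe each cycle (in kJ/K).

ΔS_univ ≈ 0.0105 kJ/K

T_H = 972 °F → (972 − 32) × 5/9 = 522.22 °C = 795.37 K.
T_C = 38 °C → 38 + 273.15 = 311.15 K.
W = η·Q_H = 0.342 × 12.2 = 4.172 kJ, so Q_C = Q_H − W = 8.028 kJ.
The hot reservoir loses entropy Q_H/T_H = 12.2/795.37 = 0.01534 kJ/K; the cold reservoir gains Q_C/T_C = 8.028/311.15 = 0.02580 kJ/K.
ΔS_univ = −Q_H/T_H + Q_C/T_C = 0.0105 kJ/K (> 0, since η = 0.342 < η_Carnot = 0.609).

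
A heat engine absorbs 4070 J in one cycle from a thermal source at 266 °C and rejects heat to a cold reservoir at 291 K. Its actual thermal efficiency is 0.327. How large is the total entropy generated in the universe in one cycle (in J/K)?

T_H = 266 °C → 266 + 273.15 = 539.15 K.
W = η·Q_H = 0.327 × 4070 = 1331 J, so Q_C = Q_H − W = 2739 J.
Reservoir entropy changes: ΔS_H = −Q_H/T_H = −4070/539.15 = -7.549 J/K and ΔS_C = +Q_C/T_C = 2739/291.00 = 9.413 J/K.
ΔS_univ = −Q_H/T_H + Q_C/T_C = 1.86 J/K (> 0, since η = 0.327 < η_Carnot = 0.460).

ΔS_univ ≈ 1.86 J/K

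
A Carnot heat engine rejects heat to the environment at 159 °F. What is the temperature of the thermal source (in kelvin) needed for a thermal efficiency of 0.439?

T_C = 159 °F → (159 − 32) × 5/9 = 70.56 °C = 343.71 K.
From η = 1 − T_C/T_H, solving for T_H gives T_H = T_C/(1 − η) = 343.71/(1 − 0.439) = 613 K.

T_H ≈ 613 K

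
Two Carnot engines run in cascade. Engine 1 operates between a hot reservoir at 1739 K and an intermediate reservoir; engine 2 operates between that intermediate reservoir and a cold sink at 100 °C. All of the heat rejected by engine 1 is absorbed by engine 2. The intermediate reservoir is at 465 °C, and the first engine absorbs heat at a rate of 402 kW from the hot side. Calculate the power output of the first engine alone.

Ẇ₁ ≈ 231 kW

T_C = 100 °C → 100 + 273.15 = 373.15 K.
T_m = 465 °C → 465 + 273.15 = 738.15 K.
First-stage efficiency η₁ = 1 − T_m/T_H = 1 − 738.15/1739.00 = 0.5755.
W₁ = η₁·Q_H = 0.5755 × 402 = 231 kW.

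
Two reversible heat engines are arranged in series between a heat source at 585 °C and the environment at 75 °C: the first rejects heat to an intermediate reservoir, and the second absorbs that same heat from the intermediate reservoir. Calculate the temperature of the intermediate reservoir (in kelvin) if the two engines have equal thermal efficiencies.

T_m ≈ 546.6 K

T_H = 585 °C → 585 + 273.15 = 858.15 K.
T_C = 75 °C → 75 + 273.15 = 348.15 K.
Equal efficiencies require 1 − T_m/T_H = 1 − T_C/T_m, i.e. T_m/T_H = T_C/T_m, so T_m = √(T_H·T_C) = √(858.15 × 348.15) = 546.6 K.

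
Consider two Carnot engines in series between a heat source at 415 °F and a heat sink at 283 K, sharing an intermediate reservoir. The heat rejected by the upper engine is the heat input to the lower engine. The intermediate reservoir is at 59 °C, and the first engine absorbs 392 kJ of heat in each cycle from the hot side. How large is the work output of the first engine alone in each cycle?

W₁ ≈ 124 kJ

T_H = 415 °F → (415 − 32) × 5/9 = 212.78 °C = 485.93 K.
T_m = 59 °C → 59 + 273.15 = 332.15 K.
First-stage efficiency η₁ = 1 − T_m/T_H = 1 − 332.15/485.93 = 0.3165.
W₁ = η₁·Q_H = 0.3165 × 392 = 124 kJ.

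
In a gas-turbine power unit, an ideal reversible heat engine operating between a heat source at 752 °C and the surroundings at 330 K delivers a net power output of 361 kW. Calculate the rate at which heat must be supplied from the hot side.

Q̇_H ≈ 532.4 kW

T_H = 752 °C → 752 + 273.15 = 1025.15 K.
Carnot efficiency: η = 1 − T_C/T_H = 1 − 330.00/1025.15 = 0.6781.
Q_H = W/η = 361/0.6781 = 532.4 kW.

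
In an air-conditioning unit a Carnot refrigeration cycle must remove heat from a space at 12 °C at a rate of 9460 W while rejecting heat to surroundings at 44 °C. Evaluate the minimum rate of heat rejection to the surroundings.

Q̇_H ≈ 10500 W

T_H = 44 °C → 44 + 273.15 = 317.15 K.
T_C = 12 °C → 12 + 273.15 = 285.15 K.
For a reversible cycle Q_H/Q_C = T_H/T_C, so Q_H = Q_C·T_H/T_C = 9460 × 317.15/285.15 = 10500 W.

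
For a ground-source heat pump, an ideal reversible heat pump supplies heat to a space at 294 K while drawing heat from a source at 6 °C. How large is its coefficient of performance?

T_C = 6 °C → 6 + 273.15 = 279.15 K.
COP_HP = T_H/(T_H − T_C) = 294.00/(294.00 − 279.15) = 19.8.

COP_HP ≈ 19.8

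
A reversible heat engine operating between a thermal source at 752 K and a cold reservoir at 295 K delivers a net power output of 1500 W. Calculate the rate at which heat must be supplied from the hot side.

Q̇_H ≈ 2470 W

For a reversible engine, η = 1 − T_C/T_H = 1 − 295.00/752.00 = 0.6077.
Q_H = W/η = 1500/0.6077 = 2470 W.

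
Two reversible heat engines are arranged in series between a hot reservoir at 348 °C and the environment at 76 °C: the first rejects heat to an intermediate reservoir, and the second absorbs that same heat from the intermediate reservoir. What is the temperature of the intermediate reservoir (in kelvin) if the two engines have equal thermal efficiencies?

T_H = 348 °C → 348 + 273.15 = 621.15 K.
T_C = 76 °C → 76 + 273.15 = 349.15 K.
Equal efficiencies require 1 − T_m/T_H = 1 − T_C/T_m, i.e. T_m/T_H = T_C/T_m, so T_m = √(T_H·T_C) = √(621.15 × 349.15) = 465.7 K.

T_m ≈ 465.7 K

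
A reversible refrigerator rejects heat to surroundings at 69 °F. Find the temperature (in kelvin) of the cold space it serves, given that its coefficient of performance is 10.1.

T_C ≈ 267 K

T_H = 69 °F → (69 − 32) × 5/9 = 20.56 °C = 293.71 K.
COP_R = T_C/(T_H − T_C) ⇒ T_C = T_H·COP_R/(1 + COP_R) = 293.71 × 10.1/(1 + 10.1) = 267 K.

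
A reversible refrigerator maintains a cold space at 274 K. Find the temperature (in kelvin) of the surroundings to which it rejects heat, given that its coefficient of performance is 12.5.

T_H ≈ 296 K

COP_R = T_C/(T_H − T_C) ⇒ T_H = T_C·(1 + 1/COP_R) = 274.00 × (1 + 1/12.5) = 296 K.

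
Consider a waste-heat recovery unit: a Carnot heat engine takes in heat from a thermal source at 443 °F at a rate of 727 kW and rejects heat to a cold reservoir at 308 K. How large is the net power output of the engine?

Ẇ ≈ 280 kW

T_H = 443 °F → (443 − 32) × 5/9 = 228.33 °C = 501.48 K.
Carnot efficiency: η = 1 − T_C/T_H = 1 − 308.00/501.48 = 0.3858.
W = η·Q_H = 0.3858 × 727 = 280 kW.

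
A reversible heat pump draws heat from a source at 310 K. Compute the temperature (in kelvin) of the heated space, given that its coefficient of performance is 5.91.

COP_HP = T_H/(T_H − T_C) ⇒ T_H = T_C·COP_HP/(COP_HP − 1) = 310.00 × 5.91/(5.91 − 1) = 373.1 K.

T_H ≈ 373.1 K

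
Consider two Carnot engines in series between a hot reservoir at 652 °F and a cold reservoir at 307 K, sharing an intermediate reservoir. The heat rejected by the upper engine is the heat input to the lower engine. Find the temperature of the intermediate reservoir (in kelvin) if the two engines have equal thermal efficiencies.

T_H = 652 °F → (652 − 32) × 5/9 = 344.44 °C = 617.59 K.
Equal efficiencies require 1 − T_m/T_H = 1 − T_C/T_m, i.e. T_m/T_H = T_C/T_m, so T_m = √(T_H·T_C) = √(617.59 × 307.00) = 435.4 K.

T_m ≈ 435.4 K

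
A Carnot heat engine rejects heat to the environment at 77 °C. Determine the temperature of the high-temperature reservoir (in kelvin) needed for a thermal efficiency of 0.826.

T_C = 77 °C → 77 + 273.15 = 350.15 K.
From η = 1 − T_C/T_H, solving for T_H gives T_H = T_C/(1 − η) = 350.15/(1 − 0.826) = 2010 K.

T_H ≈ 2010 K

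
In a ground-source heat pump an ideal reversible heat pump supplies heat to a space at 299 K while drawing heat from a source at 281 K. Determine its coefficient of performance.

The Carnot heat-pump COP is COP_HP = T_H/(T_H − T_C) = 299.00/(299.00 − 281.00) = 16.6.

COP_HP ≈ 16.6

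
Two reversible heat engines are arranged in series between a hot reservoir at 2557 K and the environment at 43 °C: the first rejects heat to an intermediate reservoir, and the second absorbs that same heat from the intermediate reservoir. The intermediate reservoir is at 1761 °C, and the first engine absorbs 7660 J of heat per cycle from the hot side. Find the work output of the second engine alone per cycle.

W₂ ≈ 5147 J

T_C = 43 °C → 43 + 273.15 = 316.15 K.
T_m = 1761 °C → 1761 + 273.15 = 2034.15 K.
Heat entering the second stage: Q_m = Q_H·(T_m/T_H) = 7660 × 2034.15/2557.00 = 6094 J.
Second-stage efficiency η₂ = 1 − T_C/T_m = 1 − 316.15/2034.15 = 0.8446, so W₂ = η₂·Q_m = 5147 J.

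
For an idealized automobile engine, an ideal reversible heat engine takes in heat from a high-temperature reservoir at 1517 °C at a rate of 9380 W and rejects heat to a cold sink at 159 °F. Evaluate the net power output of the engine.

T_H = 1517 °C → 1517 + 273.15 = 1790.15 K.
T_C = 159 °F → (159 − 32) × 5/9 = 70.56 °C = 343.71 K.
η_rev = 1 − T_C/T_H = 1 − 343.71/1790.15 = 0.8080.
W = η·Q_H = 0.8080 × 9380 = 7579 W.

Ẇ ≈ 7579 W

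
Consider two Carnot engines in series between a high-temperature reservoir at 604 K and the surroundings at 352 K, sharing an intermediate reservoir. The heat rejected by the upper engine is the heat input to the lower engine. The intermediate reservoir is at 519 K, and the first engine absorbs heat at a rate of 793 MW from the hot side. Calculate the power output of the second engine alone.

Heat entering the second stage: Q_m = Q_H·(T_m/T_H) = 793 × 519.00/604.00 = 681 MW.
Second-stage efficiency η₂ = 1 − T_C/T_m = 1 − 352.00/519.00 = 0.3218, so W₂ = η₂·Q_m = 219 MW.

Ẇ₂ ≈ 219 MW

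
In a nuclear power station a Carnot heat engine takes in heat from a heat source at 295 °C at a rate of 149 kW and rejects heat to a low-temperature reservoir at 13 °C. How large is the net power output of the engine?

T_H = 295 °C → 295 + 273.15 = 568.15 K.
T_C = 13 °C → 13 + 273.15 = 286.15 K.
For a reversible engine, η = 1 − T_C/T_H = 1 − 286.15/568.15 = 0.4963.
W = η·Q_H = 0.4963 × 149 = 74.0 kW.

Ẇ ≈ 74.0 kW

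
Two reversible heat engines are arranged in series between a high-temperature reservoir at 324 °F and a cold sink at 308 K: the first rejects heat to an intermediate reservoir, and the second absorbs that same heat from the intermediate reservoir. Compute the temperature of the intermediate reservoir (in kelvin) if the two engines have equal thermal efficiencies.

T_H = 324 °F → (324 − 32) × 5/9 = 162.22 °C = 435.37 K.
Equal efficiencies require 1 − T_m/T_H = 1 − T_C/T_m, i.e. T_m/T_H = T_C/T_m, so T_m = √(T_H·T_C) = √(435.37 × 308.00) = 366 K.

T_m ≈ 366 K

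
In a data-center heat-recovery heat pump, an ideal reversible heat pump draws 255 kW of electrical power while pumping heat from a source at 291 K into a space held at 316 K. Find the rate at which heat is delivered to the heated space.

The Carnot heat-pump COP is COP_HP = T_H/(T_H − T_C) = 316.00/25.00 = 12.6400.
Q_H = COP_HP · W = 12.6400 × 255 = 3220 kW.

Q̇_H ≈ 3220 kW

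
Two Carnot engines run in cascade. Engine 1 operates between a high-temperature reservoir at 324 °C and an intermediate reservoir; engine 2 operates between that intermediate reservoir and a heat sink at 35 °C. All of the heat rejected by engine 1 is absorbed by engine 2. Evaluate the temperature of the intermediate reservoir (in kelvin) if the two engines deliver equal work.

T_H = 324 °C → 324 + 273.15 = 597.15 K.
T_C = 35 °C → 35 + 273.15 = 308.15 K.
For reversible stages Q_m = Q_H·(T_m/T_H). Setting W₁ = Q_H(1 − T_m/T_H) equal to W₂ = Q_m(1 − T_C/T_m) = Q_H·(T_m − T_C)/T_H gives T_H − T_m = T_m − T_C, so T_m = (T_H + T_C)/2 = (597.15 + 308.15)/2 = 453 K.

T_m ≈ 453 K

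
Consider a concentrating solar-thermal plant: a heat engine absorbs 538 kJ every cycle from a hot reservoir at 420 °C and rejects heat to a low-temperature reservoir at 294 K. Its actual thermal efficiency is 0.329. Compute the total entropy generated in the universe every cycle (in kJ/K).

ΔS_univ ≈ 0.452 kJ/K

T_H = 420 °C → 420 + 273.15 = 693.15 K.
W = η·Q_H = 0.329 × 538 = 177.0 kJ, so Q_C = Q_H − W = 361.0 kJ.
Entropy balance on the reservoirs: −Q_H/T_H = -0.7762 kJ/K, +Q_C/T_C = 1.228 kJ/K.
ΔS_univ = −Q_H/T_H + Q_C/T_C = 0.452 kJ/K (> 0, since η = 0.329 < η_Carnot = 0.576).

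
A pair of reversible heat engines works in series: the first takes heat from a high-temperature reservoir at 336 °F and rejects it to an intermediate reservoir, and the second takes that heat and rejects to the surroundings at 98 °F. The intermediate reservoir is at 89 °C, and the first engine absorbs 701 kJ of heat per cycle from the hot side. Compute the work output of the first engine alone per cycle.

W₁ ≈ 127 kJ

T_H = 336 °F → (336 − 32) × 5/9 = 168.89 °C = 442.04 K.
T_C = 98 °F → (98 − 32) × 5/9 = 36.67 °C = 309.82 K.
T_m = 89 °C → 89 + 273.15 = 362.15 K.
First-stage efficiency η₁ = 1 − T_m/T_H = 1 − 362.15/442.04 = 0.1807.
W₁ = η₁·Q_H = 0.1807 × 701 = 127 kJ.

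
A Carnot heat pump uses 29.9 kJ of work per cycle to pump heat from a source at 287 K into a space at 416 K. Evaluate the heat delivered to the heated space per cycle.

The Carnot heat-pump COP is COP_HP = T_H/(T_H − T_C) = 416.00/129.00 = 3.2248.
Q_H = COP_HP · W = 3.2248 × 29.9 = 96.4 kJ.

Q_H ≈ 96.4 kJ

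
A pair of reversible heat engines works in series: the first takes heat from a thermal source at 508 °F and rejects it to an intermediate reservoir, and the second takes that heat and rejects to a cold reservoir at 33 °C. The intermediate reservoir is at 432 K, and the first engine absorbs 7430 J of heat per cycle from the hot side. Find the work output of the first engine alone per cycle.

T_H = 508 °F → (508 − 32) × 5/9 = 264.44 °C = 537.59 K.
T_C = 33 °C → 33 + 273.15 = 306.15 K.
First-stage efficiency η₁ = 1 − T_m/T_H = 1 − 432.00/537.59 = 0.1964.
W₁ = η₁·Q_H = 0.1964 × 7430 = 1460 J.

W₁ ≈ 1460 J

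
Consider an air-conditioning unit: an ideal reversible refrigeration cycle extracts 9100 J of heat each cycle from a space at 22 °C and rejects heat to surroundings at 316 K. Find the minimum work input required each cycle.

W_in ≈ 643 J

T_C = 22 °C → 22 + 273.15 = 295.15 K.
For a reversible refrigerator, COP_R = T_C/(T_H − T_C) = 295.15/20.85 = 14.1559.
W = Q_C/COP_R = 9100/14.1559 = 643 J.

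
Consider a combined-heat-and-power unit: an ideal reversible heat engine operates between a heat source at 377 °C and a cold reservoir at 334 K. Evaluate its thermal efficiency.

η ≈ 0.486

T_H = 377 °C → 377 + 273.15 = 650.15 K.
η_rev = 1 − T_C/T_H = 1 − 334.00/650.15 = 0.486.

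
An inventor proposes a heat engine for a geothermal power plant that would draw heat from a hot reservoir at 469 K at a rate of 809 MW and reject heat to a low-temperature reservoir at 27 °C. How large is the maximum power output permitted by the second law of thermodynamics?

Ẇ_max ≈ 291 MW

T_C = 27 °C → 27 + 273.15 = 300.15 K.
No engine can exceed the Carnot limit: η_max = 1 − T_C/T_H = 1 − 300.15/469.00 = 0.3600.
W_max = η_max · Q_H = 0.3600 × 809 = 291 MW.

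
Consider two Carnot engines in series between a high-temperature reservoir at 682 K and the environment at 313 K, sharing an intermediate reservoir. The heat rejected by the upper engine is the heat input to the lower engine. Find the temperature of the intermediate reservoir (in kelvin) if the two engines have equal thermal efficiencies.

T_m ≈ 462 K

Equal efficiencies require 1 − T_m/T_H = 1 − T_C/T_m, i.e. T_m/T_H = T_C/T_m, so T_m = √(T_H·T_C) = √(682.00 × 313.00) = 462 K.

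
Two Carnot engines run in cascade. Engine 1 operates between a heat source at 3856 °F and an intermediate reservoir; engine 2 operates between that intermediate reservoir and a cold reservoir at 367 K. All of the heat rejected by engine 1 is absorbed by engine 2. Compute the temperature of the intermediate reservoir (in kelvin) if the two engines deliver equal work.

T_m ≈ 1382 K

T_H = 3856 °F → (3856 − 32) × 5/9 = 2124.44 °C = 2397.59 K.
For reversible stages Q_m = Q_H·(T_m/T_H). Setting W₁ = Q_H(1 − T_m/T_H) equal to W₂ = Q_m(1 − T_C/T_m) = Q_H·(T_m − T_C)/T_H gives T_H − T_m = T_m − T_C, so T_m = (T_H + T_C)/2 = (2397.59 + 367.00)/2 = 1382 K.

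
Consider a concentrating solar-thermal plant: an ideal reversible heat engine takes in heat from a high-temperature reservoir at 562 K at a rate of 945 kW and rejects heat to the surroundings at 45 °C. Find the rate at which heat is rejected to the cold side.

T_C = 45 °C → 45 + 273.15 = 318.15 K.
The Carnot efficiency is η = 1 − T_C/T_H = 1 − 318.15/562.00 = 0.4339.
For a reversible cycle Q_C/Q_H = T_C/T_H, so Q_C = 945 × 318.15/562.00 = 535.0 kW.

Q̇_C ≈ 535.0 kW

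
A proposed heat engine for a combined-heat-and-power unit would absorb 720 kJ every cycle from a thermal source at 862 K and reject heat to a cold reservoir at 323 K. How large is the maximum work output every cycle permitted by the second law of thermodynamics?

By the Carnot theorem, η_max = 1 − T_C/T_H = 1 − 323.00/862.00 = 0.6253.
W_max = η_max · Q_H = 0.6253 × 720 = 450 kJ.

W_max ≈ 450 kJ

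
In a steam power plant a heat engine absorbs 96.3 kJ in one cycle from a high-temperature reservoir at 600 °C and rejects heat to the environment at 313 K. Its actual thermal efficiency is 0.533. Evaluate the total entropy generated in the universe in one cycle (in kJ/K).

ΔS_univ ≈ 0.0334 kJ/K

T_H = 600 °C → 600 + 273.15 = 873.15 K.
W = η·Q_H = 0.533 × 96.3 = 51.33 kJ, so Q_C = Q_H − W = 44.97 kJ.
Entropy balance on the reservoirs: −Q_H/T_H = -0.1103 kJ/K, +Q_C/T_C = 0.1437 kJ/K.
ΔS_univ = −Q_H/T_H + Q_C/T_C = 0.0334 kJ/K (> 0, since η = 0.533 < η_Carnot = 0.642).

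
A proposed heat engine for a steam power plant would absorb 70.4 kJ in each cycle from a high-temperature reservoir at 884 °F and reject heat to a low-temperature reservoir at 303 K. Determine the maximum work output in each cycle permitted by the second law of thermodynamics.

T_H = 884 °F → (884 − 32) × 5/9 = 473.33 °C = 746.48 K.
By the Carnot theorem, η_max = 1 − T_C/T_H = 1 − 303.00/746.48 = 0.5941.
W_max = η_max · Q_H = 0.5941 × 70.4 = 41.82 kJ.

W_max ≈ 41.82 kJ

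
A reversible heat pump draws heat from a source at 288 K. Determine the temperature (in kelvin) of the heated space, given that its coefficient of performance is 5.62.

COP_HP = T_H/(T_H − T_C) ⇒ T_H = T_C·COP_HP/(COP_HP − 1) = 288.00 × 5.62/(5.62 − 1) = 350 K.

T_H ≈ 350 K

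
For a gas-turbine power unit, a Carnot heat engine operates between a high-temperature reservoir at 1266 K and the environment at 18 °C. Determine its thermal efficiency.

η ≈ 0.7700

T_C = 18 °C → 18 + 273.15 = 291.15 K.
For a reversible engine, η = 1 − T_C/T_H = 1 − 291.15/1266.00 = 0.7700.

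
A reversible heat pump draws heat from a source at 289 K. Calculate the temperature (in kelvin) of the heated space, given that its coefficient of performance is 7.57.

T_H ≈ 333.0 K

COP_HP = T_H/(T_H − T_C) ⇒ T_H = T_C·COP_HP/(COP_HP − 1) = 289.00 × 7.57/(7.57 − 1) = 333.0 K.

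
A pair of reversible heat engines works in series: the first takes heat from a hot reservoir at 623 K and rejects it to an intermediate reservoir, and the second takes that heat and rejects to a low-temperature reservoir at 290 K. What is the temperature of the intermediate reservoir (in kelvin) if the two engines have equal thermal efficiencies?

Equal efficiencies require 1 − T_m/T_H = 1 − T_C/T_m, i.e. T_m/T_H = T_C/T_m, so T_m = √(T_H·T_C) = √(623.00 × 290.00) = 425 K.

T_m ≈ 425 K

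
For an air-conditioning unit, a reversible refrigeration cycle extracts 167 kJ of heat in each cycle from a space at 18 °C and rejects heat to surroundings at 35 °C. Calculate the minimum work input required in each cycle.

T_H = 35 °C → 35 + 273.15 = 308.15 K.
T_C = 18 °C → 18 + 273.15 = 291.15 K.
The reversible coefficient of performance is COP_R = T_C/(T_H − T_C) = 291.15/17.00 = 17.1265.
W = Q_C/COP_R = 167/17.1265 = 9.751 kJ.

W_in ≈ 9.751 kJ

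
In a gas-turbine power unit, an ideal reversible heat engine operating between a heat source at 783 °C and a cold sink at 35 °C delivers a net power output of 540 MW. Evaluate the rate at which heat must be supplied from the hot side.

Q̇_H ≈ 762 MW

T_H = 783 °C → 783 + 273.15 = 1056.15 K.
T_C = 35 °C → 35 + 273.15 = 308.15 K.
Carnot efficiency: η = 1 − T_C/T_H = 1 − 308.15/1056.15 = 0.7082.
Q_H = W/η = 540/0.7082 = 762 MW.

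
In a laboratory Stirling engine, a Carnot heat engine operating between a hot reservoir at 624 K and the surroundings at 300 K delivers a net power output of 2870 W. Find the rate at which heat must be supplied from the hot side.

Since the cycle is reversible, η = 1 − T_C/T_H = 1 − 300.00/624.00 = 0.5192.
Q_H = W/η = 2870/0.5192 = 5527 W.

Q̇_H ≈ 5527 W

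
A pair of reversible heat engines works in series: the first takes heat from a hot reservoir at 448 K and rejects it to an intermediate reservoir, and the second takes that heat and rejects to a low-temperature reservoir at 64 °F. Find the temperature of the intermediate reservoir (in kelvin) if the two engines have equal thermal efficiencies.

T_C = 64 °F → (64 − 32) × 5/9 = 17.78 °C = 290.93 K.
Equal efficiencies require 1 − T_m/T_H = 1 − T_C/T_m, i.e. T_m/T_H = T_C/T_m, so T_m = √(T_H·T_C) = √(448.00 × 290.93) = 361.0 K.

T_m ≈ 361.0 K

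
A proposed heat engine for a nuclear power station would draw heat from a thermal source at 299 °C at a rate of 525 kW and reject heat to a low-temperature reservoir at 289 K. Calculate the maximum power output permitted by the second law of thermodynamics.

Ẇ_max ≈ 260 kW

T_H = 299 °C → 299 + 273.15 = 572.15 K.
No engine can exceed the Carnot limit: η_max = 1 − T_C/T_H = 1 − 289.00/572.15 = 0.4949.
W_max = η_max · Q_H = 0.4949 × 525 = 260 kW.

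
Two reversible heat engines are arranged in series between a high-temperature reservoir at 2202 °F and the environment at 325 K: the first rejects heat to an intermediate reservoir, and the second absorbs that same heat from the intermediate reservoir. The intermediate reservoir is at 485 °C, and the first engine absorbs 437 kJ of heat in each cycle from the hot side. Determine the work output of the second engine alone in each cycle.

W₂ ≈ 128 kJ

T_H = 2202 °F → (2202 − 32) × 5/9 = 1205.56 °C = 1478.71 K.
T_m = 485 °C → 485 + 273.15 = 758.15 K.
Heat entering the second stage: Q_m = Q_H·(T_m/T_H) = 437 × 758.15/1478.71 = 224 kJ.
Second-stage efficiency η₂ = 1 − T_C/T_m = 1 − 325.00/758.15 = 0.5713, so W₂ = η₂·Q_m = 128 kJ.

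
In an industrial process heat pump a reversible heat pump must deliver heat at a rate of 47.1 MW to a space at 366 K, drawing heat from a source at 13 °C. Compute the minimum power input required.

Ẇ_in ≈ 10.3 MW

T_C = 13 °C → 13 + 273.15 = 286.15 K.
For a reversible heat pump, COP_HP = T_H/(T_H − T_C) = 366.00/79.85 = 4.5836.
W = Q_H/COP_HP = 47.1/4.5836 = 10.3 MW.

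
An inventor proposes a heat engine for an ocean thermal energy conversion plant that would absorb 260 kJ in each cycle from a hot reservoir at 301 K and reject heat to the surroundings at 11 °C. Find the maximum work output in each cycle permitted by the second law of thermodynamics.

T_C = 11 °C → 11 + 273.15 = 284.15 K.
The second-law ceiling is the Carnot efficiency, η_max = 1 − T_C/T_H = 1 − 284.15/301.00 = 0.0560.
W_max = η_max · Q_H = 0.0560 × 260 = 14.55 kJ.

W_max ≈ 14.55 kJ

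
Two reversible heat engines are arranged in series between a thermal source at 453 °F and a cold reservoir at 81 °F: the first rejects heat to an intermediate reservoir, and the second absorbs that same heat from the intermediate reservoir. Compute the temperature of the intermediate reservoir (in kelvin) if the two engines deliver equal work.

T_H = 453 °F → (453 − 32) × 5/9 = 233.89 °C = 507.04 K.
T_C = 81 °F → (81 − 32) × 5/9 = 27.22 °C = 300.37 K.
For reversible stages Q_m = Q_H·(T_m/T_H). Setting W₁ = Q_H(1 − T_m/T_H) equal to W₂ = Q_m(1 − T_C/T_m) = Q_H·(T_m − T_C)/T_H gives T_H − T_m = T_m − T_C, so T_m = (T_H + T_C)/2 = (507.04 + 300.37)/2 = 404 K.

T_m ≈ 404 K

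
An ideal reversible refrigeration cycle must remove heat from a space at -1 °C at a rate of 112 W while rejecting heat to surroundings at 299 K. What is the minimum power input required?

Ẇ_in ≈ 11.0 W

T_C = -1 °C → -1 + 273.15 = 272.15 K.
For a reversible refrigerator, COP_R = T_C/(T_H − T_C) = 272.15/26.85 = 10.1359.
W = Q_C/COP_R = 112/10.1359 = 11.0 W.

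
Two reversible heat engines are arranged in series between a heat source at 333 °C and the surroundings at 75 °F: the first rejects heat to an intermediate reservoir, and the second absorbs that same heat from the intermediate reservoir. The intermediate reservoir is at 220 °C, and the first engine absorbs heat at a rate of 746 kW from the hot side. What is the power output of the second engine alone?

T_H = 333 °C → 333 + 273.15 = 606.15 K.
T_C = 75 °F → (75 − 32) × 5/9 = 23.89 °C = 297.04 K.
T_m = 220 °C → 220 + 273.15 = 493.15 K.
Heat entering the second stage: Q_m = Q_H·(T_m/T_H) = 746 × 493.15/606.15 = 606.9 kW.
Second-stage efficiency η₂ = 1 − T_C/T_m = 1 − 297.04/493.15 = 0.3977, so W₂ = η₂·Q_m = 241.4 kW.

Ẇ₂ ≈ 241.4 kW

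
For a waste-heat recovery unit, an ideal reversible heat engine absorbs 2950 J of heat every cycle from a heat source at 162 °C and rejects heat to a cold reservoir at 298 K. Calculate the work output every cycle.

T_H = 162 °C → 162 + 273.15 = 435.15 K.
The Carnot efficiency is η = 1 − T_C/T_H = 1 − 298.00/435.15 = 0.3152.
W = η·Q_H = 0.3152 × 2950 = 930 J.

W ≈ 930 J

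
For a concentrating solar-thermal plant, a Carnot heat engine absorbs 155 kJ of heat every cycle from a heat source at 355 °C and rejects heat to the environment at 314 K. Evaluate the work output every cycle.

T_H = 355 °C → 355 + 273.15 = 628.15 K.
η_rev = 1 − T_C/T_H = 1 − 314.00/628.15 = 0.5001.
W = η·Q_H = 0.5001 × 155 = 77.5 kJ.

W ≈ 77.5 kJ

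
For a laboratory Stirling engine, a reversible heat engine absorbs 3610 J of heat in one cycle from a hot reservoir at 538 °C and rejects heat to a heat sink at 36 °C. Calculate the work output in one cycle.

T_H = 538 °C → 538 + 273.15 = 811.15 K.
T_C = 36 °C → 36 + 273.15 = 309.15 K.
η_rev = 1 − T_C/T_H = 1 − 309.15/811.15 = 0.6189.
W = η·Q_H = 0.6189 × 3610 = 2230 J.

W ≈ 2230 J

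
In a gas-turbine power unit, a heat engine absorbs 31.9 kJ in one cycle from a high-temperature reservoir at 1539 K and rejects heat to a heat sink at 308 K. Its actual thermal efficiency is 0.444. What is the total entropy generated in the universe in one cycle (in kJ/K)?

ΔS_univ ≈ 0.0369 kJ/K

W = η·Q_H = 0.444 × 31.9 = 14.16 kJ, so Q_C = Q_H − W = 17.74 kJ.
The hot reservoir loses entropy Q_H/T_H = 31.9/1539.00 = 0.02073 kJ/K; the cold reservoir gains Q_C/T_C = 17.74/308.00 = 0.05759 kJ/K.
ΔS_univ = −Q_H/T_H + Q_C/T_C = 0.0369 kJ/K (> 0, since η = 0.444 < η_Carnot = 0.800).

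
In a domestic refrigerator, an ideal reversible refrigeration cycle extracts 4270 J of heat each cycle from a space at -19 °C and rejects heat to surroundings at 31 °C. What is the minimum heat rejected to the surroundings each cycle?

Q_H ≈ 5110 J

T_H = 31 °C → 31 + 273.15 = 304.15 K.
T_C = -19 °C → -19 + 273.15 = 254.15 K.
For a reversible cycle Q_H/Q_C = T_H/T_C, so Q_H = Q_C·T_H/T_C = 4270 × 304.15/254.15 = 5110 J.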